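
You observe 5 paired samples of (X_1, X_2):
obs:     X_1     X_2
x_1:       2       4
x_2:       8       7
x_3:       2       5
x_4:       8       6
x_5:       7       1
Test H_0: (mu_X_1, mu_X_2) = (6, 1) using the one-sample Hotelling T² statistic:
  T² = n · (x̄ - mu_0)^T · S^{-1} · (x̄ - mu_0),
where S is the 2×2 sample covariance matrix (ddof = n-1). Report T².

Step 1 — sample mean vector:
  mean(X_1) = (2 + 8 + 2 + 8 + 7) / 5 = 27/5 = 5.4
  mean(X_2) = (4 + 7 + 5 + 6 + 1) / 5 = 23/5 = 4.6
  x̄ = (5.4, 4.6),  deviation x̄ - mu_0 = (5.4, 4.6) - (6, 1) = (-0.6, 3.6).

Step 2 — sample covariance matrix, S[i,j] = (1/(n-1)) · Σ_k (x_{k,i} - mean_i) · (x_{k,j} - mean_j), divisor n-1 = 4:
  S[X_1,X_1] = ((-3.4)·(-3.4) + (2.6)·(2.6) + (-3.4)·(-3.4) + (2.6)·(2.6) + (1.6)·(1.6)) / 4 = 39.2/4 = 9.8
  S[X_1,X_2] = ((-3.4)·(-0.6) + (2.6)·(2.4) + (-3.4)·(0.4) + (2.6)·(1.4) + (1.6)·(-3.6)) / 4 = 4.8/4 = 1.2
  S[X_2,X_2] = ((-0.6)·(-0.6) + (2.4)·(2.4) + (0.4)·(0.4) + (1.4)·(1.4) + (-3.6)·(-3.6)) / 4 = 21.2/4 = 5.3
  S = [[9.8, 1.2],
 [1.2, 5.3]].

Step 3 — invert S. det(S) = 9.8·5.3 - (1.2)² = 50.5.
  S^{-1} = (1/det) · [[d, -b], [-b, a]] = [[0.105, -0.0238],
 [-0.0238, 0.1941]].

Step 4 — quadratic form (x̄ - mu_0)^T · S^{-1} · (x̄ - mu_0):
  S^{-1} · (x̄ - mu_0) = (-0.1485, 0.7129),
  (x̄ - mu_0)^T · [...] = (-0.6)·(-0.1485) + (3.6)·(0.7129) = 2.6554.

Step 5 — scale by n: T² = 5 · 2.6554 = 13.2772.

T² ≈ 13.2772


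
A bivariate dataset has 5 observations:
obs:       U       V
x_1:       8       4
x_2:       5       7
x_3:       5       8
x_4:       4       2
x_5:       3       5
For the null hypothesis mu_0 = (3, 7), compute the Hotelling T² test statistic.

Step 1 — sample mean vector:
  mean(U) = (8 + 5 + 5 + 4 + 3) / 5 = 25/5 = 5
  mean(V) = (4 + 7 + 8 + 2 + 5) / 5 = 26/5 = 5.2
  x̄ = (5, 5.2),  deviation x̄ - mu_0 = (5, 5.2) - (3, 7) = (2, -1.8).

Step 2 — sample covariance matrix, S[i,j] = (1/(n-1)) · Σ_k (x_{k,i} - mean_i) · (x_{k,j} - mean_j), divisor n-1 = 4:
  S[U,U] = ((3)·(3) + (0)·(0) + (0)·(0) + (-1)·(-1) + (-2)·(-2)) / 4 = 14/4 = 3.5
  S[U,V] = ((3)·(-1.2) + (0)·(1.8) + (0)·(2.8) + (-1)·(-3.2) + (-2)·(-0.2)) / 4 = 0/4 = 0
  S[V,V] = ((-1.2)·(-1.2) + (1.8)·(1.8) + (2.8)·(2.8) + (-3.2)·(-3.2) + (-0.2)·(-0.2)) / 4 = 22.8/4 = 5.7
  S = [[3.5, 0],
 [0, 5.7]].

Step 3 — invert S. det(S) = 3.5·5.7 - (0)² = 19.95.
  S^{-1} = (1/det) · [[d, -b], [-b, a]] = [[0.2857, 0],
 [0, 0.1754]].

Step 4 — quadratic form (x̄ - mu_0)^T · S^{-1} · (x̄ - mu_0):
  S^{-1} · (x̄ - mu_0) = (0.5714, -0.3158),
  (x̄ - mu_0)^T · [...] = (2)·(0.5714) + (-1.8)·(-0.3158) = 1.7113.

Step 5 — scale by n: T² = 5 · 1.7113 = 8.5564.

T² ≈ 8.5564


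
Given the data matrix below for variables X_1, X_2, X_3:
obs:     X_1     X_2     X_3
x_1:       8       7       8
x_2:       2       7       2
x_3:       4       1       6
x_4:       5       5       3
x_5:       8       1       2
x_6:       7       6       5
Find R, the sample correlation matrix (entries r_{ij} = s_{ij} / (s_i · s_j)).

Step 1 — column means:
  mean(X_1) = (8 + 2 + 4 + 5 + 8 + 7) / 6 = 34/6 = 5.6667
  mean(X_2) = (7 + 7 + 1 + 5 + 1 + 6) / 6 = 27/6 = 4.5
  mean(X_3) = (8 + 2 + 6 + 3 + 2 + 5) / 6 = 26/6 = 4.3333

Step 2 — sample variances and covariances s[i,j] = (1/(n-1)) · Σ_k (x_{k,i} - mean_i) · (x_{k,j} - mean_j), with n-1 = 5:
  s[X_1,X_1] = ((2.3333)·(2.3333) + (-3.6667)·(-3.6667) + (-1.6667)·(-1.6667) + (-0.6667)·(-0.6667) + (2.3333)·(2.3333) + (1.3333)·(1.3333)) / 5 = 29.3333/5 = 5.8667
  s[X_1,X_2] = ((2.3333)·(2.5) + (-3.6667)·(2.5) + (-1.6667)·(-3.5) + (-0.6667)·(0.5) + (2.3333)·(-3.5) + (1.3333)·(1.5)) / 5 = -4/5 = -0.8
  s[X_1,X_3] = ((2.3333)·(3.6667) + (-3.6667)·(-2.3333) + (-1.6667)·(1.6667) + (-0.6667)·(-1.3333) + (2.3333)·(-2.3333) + (1.3333)·(0.6667)) / 5 = 10.6667/5 = 2.1333
  s[X_2,X_2] = ((2.5)·(2.5) + (2.5)·(2.5) + (-3.5)·(-3.5) + (0.5)·(0.5) + (-3.5)·(-3.5) + (1.5)·(1.5)) / 5 = 39.5/5 = 7.9
  s[X_2,X_3] = ((2.5)·(3.6667) + (2.5)·(-2.3333) + (-3.5)·(1.6667) + (0.5)·(-1.3333) + (-3.5)·(-2.3333) + (1.5)·(0.6667)) / 5 = 6/5 = 1.2
  s[X_3,X_3] = ((3.6667)·(3.6667) + (-2.3333)·(-2.3333) + (1.6667)·(1.6667) + (-1.3333)·(-1.3333) + (-2.3333)·(-2.3333) + (0.6667)·(0.6667)) / 5 = 29.3333/5 = 5.8667
  Sample standard deviations s_i = √(s[i,i]):
  s(X_1) = √(5.8667) = 2.4221
  s(X_2) = √(7.9) = 2.8107
  s(X_3) = √(5.8667) = 2.4221

Step 3 — r_{ij} = s_{ij} / (s_i · s_j):
  r[X_1,X_1] = 1 (diagonal).
  r[X_1,X_2] = -0.8 / (2.4221 · 2.8107) = -0.8 / 6.8078 = -0.1175
  r[X_1,X_3] = 2.1333 / (2.4221 · 2.4221) = 2.1333 / 5.8667 = 0.3636
  r[X_2,X_2] = 1 (diagonal).
  r[X_2,X_3] = 1.2 / (2.8107 · 2.4221) = 1.2 / 6.8078 = 0.1763
  r[X_3,X_3] = 1 (diagonal).

R is symmetric with unit diagonal. Assembling:

R = [[1, -0.1175, 0.3636],
 [-0.1175, 1, 0.1763],
 [0.3636, 0.1763, 1]]


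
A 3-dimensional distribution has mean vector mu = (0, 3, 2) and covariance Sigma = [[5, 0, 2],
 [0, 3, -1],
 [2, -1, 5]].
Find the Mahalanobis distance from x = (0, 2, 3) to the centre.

Step 1 — centre the observation: (x - mu) = (0, -1, 1).

Step 2 — invert Sigma (cofactor / det for 3×3, or solve directly):
  Sigma^{-1} = [[0.2414, -0.0345, -0.1034],
 [-0.0345, 0.3621, 0.0862],
 [-0.1034, 0.0862, 0.2586]].

Step 3 — form the quadratic (x - mu)^T · Sigma^{-1} · (x - mu):
  Sigma^{-1} · (x - mu) = (-0.069, -0.2759, 0.1724).
  (x - mu)^T · [Sigma^{-1} · (x - mu)] = (0)·(-0.069) + (-1)·(-0.2759) + (1)·(0.1724) = 0.4483.

Step 4 — take square root: d = √(0.4483) ≈ 0.6695.

d(x, mu) = √(0.4483) ≈ 0.6695


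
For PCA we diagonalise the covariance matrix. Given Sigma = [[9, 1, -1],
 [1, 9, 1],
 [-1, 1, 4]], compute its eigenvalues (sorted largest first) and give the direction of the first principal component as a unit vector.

Step 1 — characteristic polynomial p(λ) = det(λI - Sigma) = λ³ - tr·λ² + c_1·λ - det, where tr = trace, c_1 = sum of the principal 2×2 minors, det = det(Sigma):
  tr = 9 + 9 + 4 = 22,
  c_1 = (9·9 - (1)²) + (9·4 - (-1)²) + (9·4 - (1)²) = 80 + 35 + 35 = 150,
  det = 9·(9·4 - (1)²) - (1)·((1)·4 - (1)·(-1)) + (-1)·((1)·(1) - 9·(-1)) = 9·(35) - (1)·(5) + (-1)·(10) = 300.
  So p(λ) = λ³ - 22λ² + 150λ - 300.
Step 2 — look for an integer root (rational root theorem: any rational root is an integer divisor of 300). Testing λ = 10:
  p(10) = 1000 - 2200 + 1500 - 300 = 0  ✓
  Dividing out (λ - 10): p(λ) = (λ - 10)(λ² - 12λ + 30).
Step 3 — remaining eigenvalues from the quadratic λ² - 12λ + 30 = 0:
  Δ = 12² - 4·30 = 144 - 120 = 24,  λ = (12 ± √24)/2 = (12 ± 4.899)/2 ≈ 8.4495 or 3.5505.
  Sorted: λ_1 = 10,  λ_2 = 8.4495,  λ_3 = 3.5505  (check: sum = 22 = tr ✓).

Step 4 — unit eigenvector for λ_1 = 10: v spans the null space of (Sigma - λ_1 I), whose rows are
  r_1 = (-1, 1, -1),  r_2 = (1, -1, 1),  r_3 = (-1, 1, -6).
  v is orthogonal to every row, so take v ∝ r_1 × r_3 = ((1)·(-6) - (-1)·(1), (-1)·(-1) - (-1)·(-6), (-1)·(1) - (1)·(-1)) = (-5, -5, 0).
  Rescale (divide by 5; multiply by -1 so the first nonzero entry is positive): u = (1, 1, 0).
  ||u|| = √((1)² + (1)² + (0)²) = √(2) ≈ 1.4142,  v_1 = u/||u|| ≈ (0.7071, 0.7071, 0) (||v_1|| = 1).

λ_1 = 10,  λ_2 = 8.4495,  λ_3 = 3.5505;  v_1 ≈ (0.7071, 0.7071, 0)


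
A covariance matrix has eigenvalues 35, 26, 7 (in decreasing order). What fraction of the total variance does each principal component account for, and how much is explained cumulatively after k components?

Step 1 — total variance = trace(Sigma) = Σ λ_i = 35 + 26 + 7 = 68.

Step 2 — fraction explained by component i = λ_i / Σ λ:
  PC1: 35/68 = 0.5147
  PC2: 26/68 = 0.3824
  PC3: 7/68 = 0.1029

Step 3 — cumulative fraction after k components = (λ_1 + ... + λ_k) / Σ λ:
  k = 1: 35/68 = 0.5147
  k = 2: (35 + 26)/68 = 61/68 = 0.8971
  k = 3: (35 + 26 + 7)/68 = 68/68 = 1

Summary (fraction, with percent):

explained: PC1 0.5147 (51.47%), PC2 0.3824 (38.24%), PC3 0.1029 (10.29%);  cumulative: 0.5147, 0.8971, 1


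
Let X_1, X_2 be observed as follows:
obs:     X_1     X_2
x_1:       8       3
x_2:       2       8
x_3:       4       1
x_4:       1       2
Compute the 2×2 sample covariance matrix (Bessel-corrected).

Step 1 — column means:
  mean(X_1) = (8 + 2 + 4 + 1) / 4 = 15/4 = 3.75
  mean(X_2) = (3 + 8 + 1 + 2) / 4 = 14/4 = 3.5

Step 2 — sample covariance S[i,j] = (1/(n-1)) · Σ_k (x_{k,i} - mean_i) · (x_{k,j} - mean_j), with n-1 = 3.
  S[X_1,X_1] = ((4.25)·(4.25) + (-1.75)·(-1.75) + (0.25)·(0.25) + (-2.75)·(-2.75)) / 3 = 28.75/3 = 9.5833
  S[X_1,X_2] = ((4.25)·(-0.5) + (-1.75)·(4.5) + (0.25)·(-2.5) + (-2.75)·(-1.5)) / 3 = -6.5/3 = -2.1667
  S[X_2,X_2] = ((-0.5)·(-0.5) + (4.5)·(4.5) + (-2.5)·(-2.5) + (-1.5)·(-1.5)) / 3 = 29/3 = 9.6667

S is symmetric (S[j,i] = S[i,j]). Assembling:

S = [[9.5833, -2.1667],
 [-2.1667, 9.6667]]


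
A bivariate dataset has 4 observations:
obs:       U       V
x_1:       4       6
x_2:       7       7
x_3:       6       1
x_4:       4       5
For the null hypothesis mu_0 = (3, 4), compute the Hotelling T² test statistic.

Step 1 — sample mean vector:
  mean(U) = (4 + 7 + 6 + 4) / 4 = 21/4 = 5.25
  mean(V) = (6 + 7 + 1 + 5) / 4 = 19/4 = 4.75
  x̄ = (5.25, 4.75),  deviation x̄ - mu_0 = (5.25, 4.75) - (3, 4) = (2.25, 0.75).

Step 2 — sample covariance matrix, S[i,j] = (1/(n-1)) · Σ_k (x_{k,i} - mean_i) · (x_{k,j} - mean_j), divisor n-1 = 3:
  S[U,U] = ((-1.25)·(-1.25) + (1.75)·(1.75) + (0.75)·(0.75) + (-1.25)·(-1.25)) / 3 = 6.75/3 = 2.25
  S[U,V] = ((-1.25)·(1.25) + (1.75)·(2.25) + (0.75)·(-3.75) + (-1.25)·(0.25)) / 3 = -0.75/3 = -0.25
  S[V,V] = ((1.25)·(1.25) + (2.25)·(2.25) + (-3.75)·(-3.75) + (0.25)·(0.25)) / 3 = 20.75/3 = 6.9167
  S = [[2.25, -0.25],
 [-0.25, 6.9167]].

Step 3 — invert S. det(S) = 2.25·6.9167 - (-0.25)² = 15.5.
  S^{-1} = (1/det) · [[d, -b], [-b, a]] = [[0.4462, 0.0161],
 [0.0161, 0.1452]].

Step 4 — quadratic form (x̄ - mu_0)^T · S^{-1} · (x̄ - mu_0):
  S^{-1} · (x̄ - mu_0) = (1.0161, 0.1452),
  (x̄ - mu_0)^T · [...] = (2.25)·(1.0161) + (0.75)·(0.1452) = 2.3952.

Step 5 — scale by n: T² = 4 · 2.3952 = 9.5806.

T² ≈ 9.5806


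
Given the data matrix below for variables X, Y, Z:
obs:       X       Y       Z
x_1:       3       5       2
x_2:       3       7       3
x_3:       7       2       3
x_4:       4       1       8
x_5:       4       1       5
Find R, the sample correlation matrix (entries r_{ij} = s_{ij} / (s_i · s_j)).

Step 1 — column means:
  mean(X) = (3 + 3 + 7 + 4 + 4) / 5 = 21/5 = 4.2
  mean(Y) = (5 + 7 + 2 + 1 + 1) / 5 = 16/5 = 3.2
  mean(Z) = (2 + 3 + 3 + 8 + 5) / 5 = 21/5 = 4.2

Step 2 — sample variances and covariances s[i,j] = (1/(n-1)) · Σ_k (x_{k,i} - mean_i) · (x_{k,j} - mean_j), with n-1 = 4:
  s[X,X] = ((-1.2)·(-1.2) + (-1.2)·(-1.2) + (2.8)·(2.8) + (-0.2)·(-0.2) + (-0.2)·(-0.2)) / 4 = 10.8/4 = 2.7
  s[X,Y] = ((-1.2)·(1.8) + (-1.2)·(3.8) + (2.8)·(-1.2) + (-0.2)·(-2.2) + (-0.2)·(-2.2)) / 4 = -9.2/4 = -2.3
  s[X,Z] = ((-1.2)·(-2.2) + (-1.2)·(-1.2) + (2.8)·(-1.2) + (-0.2)·(3.8) + (-0.2)·(0.8)) / 4 = -0.2/4 = -0.05
  s[Y,Y] = ((1.8)·(1.8) + (3.8)·(3.8) + (-1.2)·(-1.2) + (-2.2)·(-2.2) + (-2.2)·(-2.2)) / 4 = 28.8/4 = 7.2
  s[Y,Z] = ((1.8)·(-2.2) + (3.8)·(-1.2) + (-1.2)·(-1.2) + (-2.2)·(3.8) + (-2.2)·(0.8)) / 4 = -17.2/4 = -4.3
  s[Z,Z] = ((-2.2)·(-2.2) + (-1.2)·(-1.2) + (-1.2)·(-1.2) + (3.8)·(3.8) + (0.8)·(0.8)) / 4 = 22.8/4 = 5.7
  Sample standard deviations s_i = √(s[i,i]):
  s(X) = √(2.7) = 1.6432
  s(Y) = √(7.2) = 2.6833
  s(Z) = √(5.7) = 2.3875

Step 3 — r_{ij} = s_{ij} / (s_i · s_j):
  r[X,X] = 1 (diagonal).
  r[X,Y] = -2.3 / (1.6432 · 2.6833) = -2.3 / 4.4091 = -0.5217
  r[X,Z] = -0.05 / (1.6432 · 2.3875) = -0.05 / 3.923 = -0.0127
  r[Y,Y] = 1 (diagonal).
  r[Y,Z] = -4.3 / (2.6833 · 2.3875) = -4.3 / 6.4062 = -0.6712
  r[Z,Z] = 1 (diagonal).

R is symmetric with unit diagonal. Assembling:

R = [[1, -0.5217, -0.0127],
 [-0.5217, 1, -0.6712],
 [-0.0127, -0.6712, 1]]


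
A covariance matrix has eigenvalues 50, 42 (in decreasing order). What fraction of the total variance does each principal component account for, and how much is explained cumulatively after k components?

Step 1 — total variance = trace(Sigma) = Σ λ_i = 50 + 42 = 92.

Step 2 — fraction explained by component i = λ_i / Σ λ:
  PC1: 50/92 = 0.5435
  PC2: 42/92 = 0.4565

Step 3 — cumulative fraction after k components = (λ_1 + ... + λ_k) / Σ λ:
  k = 1: 50/92 = 0.5435
  k = 2: (50 + 42)/92 = 92/92 = 1

Summary (fraction, with percent):

explained: PC1 0.5435 (54.35%), PC2 0.4565 (45.65%);  cumulative: 0.5435, 1


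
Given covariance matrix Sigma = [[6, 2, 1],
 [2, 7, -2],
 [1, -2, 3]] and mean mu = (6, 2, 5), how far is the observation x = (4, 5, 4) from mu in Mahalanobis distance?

Step 1 — centre the observation: (x - mu) = (-2, 3, -1).

Step 2 — invert Sigma (cofactor / det for 3×3, or solve directly):
  Sigma^{-1} = [[0.2267, -0.1067, -0.1467],
 [-0.1067, 0.2267, 0.1867],
 [-0.1467, 0.1867, 0.5067]].

Step 3 — form the quadratic (x - mu)^T · Sigma^{-1} · (x - mu):
  Sigma^{-1} · (x - mu) = (-0.6267, 0.7067, 0.3467).
  (x - mu)^T · [Sigma^{-1} · (x - mu)] = (-2)·(-0.6267) + (3)·(0.7067) + (-1)·(0.3467) = 3.0267.

Step 4 — take square root: d = √(3.0267) ≈ 1.7397.

d(x, mu) = √(3.0267) ≈ 1.7397


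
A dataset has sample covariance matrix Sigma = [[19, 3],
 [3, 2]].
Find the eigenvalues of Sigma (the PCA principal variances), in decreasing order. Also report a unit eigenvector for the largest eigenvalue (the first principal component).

Step 1 — characteristic polynomial of 2×2 Sigma:
  det(Sigma - λI) = λ² - trace · λ + det = 0.
  trace = 19 + 2 = 21, det = 19·2 - (3)² = 29.
Step 2 — discriminant:
  Δ = trace² - 4·det = 441 - 116 = 325.
Step 3 — eigenvalues:
  λ = (trace ± √Δ)/2 = (21 ± 18.0278)/2,
  λ_1 = 19.5139,  λ_2 = 1.4861.

Step 4 — unit eigenvector for λ_1: solve (Sigma - λ_1 I)v = 0. First row:
  (19 - 19.5139)·v_x + (3)·v_y = 0, i.e. (-0.5139)·v_x + (3)·v_y = 0,
  so v ∝ (b, λ_1 - a) = (3, 0.5139) = u.
  ||u|| = √((3)² + (0.5139)²) = √(9.2641) ≈ 3.0437,
  v_1 = u/||u|| ≈ (0.9856, 0.1688) (||v_1|| = 1).

λ_1 = 19.5139,  λ_2 = 1.4861;  v_1 ≈ (0.9856, 0.1688)


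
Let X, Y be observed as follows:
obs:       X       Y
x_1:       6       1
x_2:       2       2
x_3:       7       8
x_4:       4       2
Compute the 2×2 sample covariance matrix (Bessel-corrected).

Step 1 — column means:
  mean(X) = (6 + 2 + 7 + 4) / 4 = 19/4 = 4.75
  mean(Y) = (1 + 2 + 8 + 2) / 4 = 13/4 = 3.25

Step 2 — sample covariance S[i,j] = (1/(n-1)) · Σ_k (x_{k,i} - mean_i) · (x_{k,j} - mean_j), with n-1 = 3.
  S[X,X] = ((1.25)·(1.25) + (-2.75)·(-2.75) + (2.25)·(2.25) + (-0.75)·(-0.75)) / 3 = 14.75/3 = 4.9167
  S[X,Y] = ((1.25)·(-2.25) + (-2.75)·(-1.25) + (2.25)·(4.75) + (-0.75)·(-1.25)) / 3 = 12.25/3 = 4.0833
  S[Y,Y] = ((-2.25)·(-2.25) + (-1.25)·(-1.25) + (4.75)·(4.75) + (-1.25)·(-1.25)) / 3 = 30.75/3 = 10.25

S is symmetric (S[j,i] = S[i,j]). Assembling:

S = [[4.9167, 4.0833],
 [4.0833, 10.25]]


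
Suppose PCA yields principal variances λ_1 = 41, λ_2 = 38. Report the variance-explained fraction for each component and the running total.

Step 1 — total variance = trace(Sigma) = Σ λ_i = 41 + 38 = 79.

Step 2 — fraction explained by component i = λ_i / Σ λ:
  PC1: 41/79 = 0.519
  PC2: 38/79 = 0.481

Step 3 — cumulative fraction after k components = (λ_1 + ... + λ_k) / Σ λ:
  k = 1: 41/79 = 0.519
  k = 2: (41 + 38)/79 = 79/79 = 1

Summary (fraction, with percent):

explained: PC1 0.519 (51.9%), PC2 0.481 (48.1%);  cumulative: 0.519, 1


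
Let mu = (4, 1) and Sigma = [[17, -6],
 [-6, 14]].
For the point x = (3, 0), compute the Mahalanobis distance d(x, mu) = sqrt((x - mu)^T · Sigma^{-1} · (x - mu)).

Step 1 — centre the observation: (x - mu) = (-1, -1).

Step 2 — invert Sigma. det(Sigma) = 17·14 - (-6)² = 202.
  Sigma^{-1} = (1/det) · [[d, -b], [-b, a]] = [[0.0693, 0.0297],
 [0.0297, 0.0842]].

Step 3 — form the quadratic (x - mu)^T · Sigma^{-1} · (x - mu):
  Sigma^{-1} · (x - mu) = (-0.099, -0.1139).
  (x - mu)^T · [Sigma^{-1} · (x - mu)] = (-1)·(-0.099) + (-1)·(-0.1139) = 0.2129.

Step 4 — take square root: d = √(0.2129) ≈ 0.4614.

d(x, mu) = √(0.2129) ≈ 0.4614


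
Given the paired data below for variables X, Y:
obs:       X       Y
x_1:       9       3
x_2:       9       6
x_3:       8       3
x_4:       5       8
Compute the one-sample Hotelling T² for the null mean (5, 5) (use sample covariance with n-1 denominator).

Step 1 — sample mean vector:
  mean(X) = (9 + 9 + 8 + 5) / 4 = 31/4 = 7.75
  mean(Y) = (3 + 6 + 3 + 8) / 4 = 20/4 = 5
  x̄ = (7.75, 5),  deviation x̄ - mu_0 = (7.75, 5) - (5, 5) = (2.75, 0).

Step 2 — sample covariance matrix, S[i,j] = (1/(n-1)) · Σ_k (x_{k,i} - mean_i) · (x_{k,j} - mean_j), divisor n-1 = 3:
  S[X,X] = ((1.25)·(1.25) + (1.25)·(1.25) + (0.25)·(0.25) + (-2.75)·(-2.75)) / 3 = 10.75/3 = 3.5833
  S[X,Y] = ((1.25)·(-2) + (1.25)·(1) + (0.25)·(-2) + (-2.75)·(3)) / 3 = -10/3 = -3.3333
  S[Y,Y] = ((-2)·(-2) + (1)·(1) + (-2)·(-2) + (3)·(3)) / 3 = 18/3 = 6
  S = [[3.5833, -3.3333],
 [-3.3333, 6]].

Step 3 — invert S. det(S) = 3.5833·6 - (-3.3333)² = 10.3889.
  S^{-1} = (1/det) · [[d, -b], [-b, a]] = [[0.5775, 0.3209],
 [0.3209, 0.3449]].

Step 4 — quadratic form (x̄ - mu_0)^T · S^{-1} · (x̄ - mu_0):
  S^{-1} · (x̄ - mu_0) = (1.5882, 0.8824),
  (x̄ - mu_0)^T · [...] = (2.75)·(1.5882) + (0)·(0.8824) = 4.3676.

Step 5 — scale by n: T² = 4 · 4.3676 = 17.4706.

T² ≈ 17.4706


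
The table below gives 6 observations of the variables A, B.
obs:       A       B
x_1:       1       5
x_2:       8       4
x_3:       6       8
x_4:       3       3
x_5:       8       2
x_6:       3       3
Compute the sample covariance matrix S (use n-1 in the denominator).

Step 1 — column means:
  mean(A) = (1 + 8 + 6 + 3 + 8 + 3) / 6 = 29/6 = 4.8333
  mean(B) = (5 + 4 + 8 + 3 + 2 + 3) / 6 = 25/6 = 4.1667

Step 2 — sample covariance S[i,j] = (1/(n-1)) · Σ_k (x_{k,i} - mean_i) · (x_{k,j} - mean_j), with n-1 = 5.
  S[A,A] = ((-3.8333)·(-3.8333) + (3.1667)·(3.1667) + (1.1667)·(1.1667) + (-1.8333)·(-1.8333) + (3.1667)·(3.1667) + (-1.8333)·(-1.8333)) / 5 = 42.8333/5 = 8.5667
  S[A,B] = ((-3.8333)·(0.8333) + (3.1667)·(-0.1667) + (1.1667)·(3.8333) + (-1.8333)·(-1.1667) + (3.1667)·(-2.1667) + (-1.8333)·(-1.1667)) / 5 = -1.8333/5 = -0.3667
  S[B,B] = ((0.8333)·(0.8333) + (-0.1667)·(-0.1667) + (3.8333)·(3.8333) + (-1.1667)·(-1.1667) + (-2.1667)·(-2.1667) + (-1.1667)·(-1.1667)) / 5 = 22.8333/5 = 4.5667

S is symmetric (S[j,i] = S[i,j]). Assembling:

S = [[8.5667, -0.3667],
 [-0.3667, 4.5667]]


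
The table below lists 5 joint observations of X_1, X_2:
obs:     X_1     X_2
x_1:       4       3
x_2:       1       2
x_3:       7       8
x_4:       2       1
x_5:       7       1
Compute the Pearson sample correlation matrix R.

Step 1 — column means:
  mean(X_1) = (4 + 1 + 7 + 2 + 7) / 5 = 21/5 = 4.2
  mean(X_2) = (3 + 2 + 8 + 1 + 1) / 5 = 15/5 = 3

Step 2 — sample variances and covariances s[i,j] = (1/(n-1)) · Σ_k (x_{k,i} - mean_i) · (x_{k,j} - mean_j), with n-1 = 4:
  s[X_1,X_1] = ((-0.2)·(-0.2) + (-3.2)·(-3.2) + (2.8)·(2.8) + (-2.2)·(-2.2) + (2.8)·(2.8)) / 4 = 30.8/4 = 7.7
  s[X_1,X_2] = ((-0.2)·(0) + (-3.2)·(-1) + (2.8)·(5) + (-2.2)·(-2) + (2.8)·(-2)) / 4 = 16/4 = 4
  s[X_2,X_2] = ((0)·(0) + (-1)·(-1) + (5)·(5) + (-2)·(-2) + (-2)·(-2)) / 4 = 34/4 = 8.5
  Sample standard deviations s_i = √(s[i,i]):
  s(X_1) = √(7.7) = 2.7749
  s(X_2) = √(8.5) = 2.9155

Step 3 — r_{ij} = s_{ij} / (s_i · s_j):
  r[X_1,X_1] = 1 (diagonal).
  r[X_1,X_2] = 4 / (2.7749 · 2.9155) = 4 / 8.0901 = 0.4944
  r[X_2,X_2] = 1 (diagonal).

R is symmetric with unit diagonal. Assembling:

R = [[1, 0.4944],
 [0.4944, 1]]


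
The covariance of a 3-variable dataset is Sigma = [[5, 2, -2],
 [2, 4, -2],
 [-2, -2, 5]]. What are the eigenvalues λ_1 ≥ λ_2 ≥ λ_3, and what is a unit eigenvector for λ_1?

Step 1 — characteristic polynomial p(λ) = det(λI - Sigma) = λ³ - tr·λ² + c_1·λ - det, where tr = trace, c_1 = sum of the principal 2×2 minors, det = det(Sigma):
  tr = 5 + 4 + 5 = 14,
  c_1 = (5·4 - (2)²) + (5·5 - (-2)²) + (4·5 - (-2)²) = 16 + 21 + 16 = 53,
  det = 5·(4·5 - (-2)²) - (2)·((2)·5 - (-2)·(-2)) + (-2)·((2)·(-2) - 4·(-2)) = 5·(16) - (2)·(6) + (-2)·(4) = 60.
  So p(λ) = λ³ - 14λ² + 53λ - 60.
Step 2 — look for an integer root (rational root theorem: any rational root is an integer divisor of 60). Testing λ = 3:
  p(3) = 27 - 126 + 159 - 60 = 0  ✓
  Dividing out (λ - 3): p(λ) = (λ - 3)(λ² - 11λ + 20).
Step 3 — remaining eigenvalues from the quadratic λ² - 11λ + 20 = 0:
  Δ = 11² - 4·20 = 121 - 80 = 41,  λ = (11 ± √41)/2 = (11 ± 6.4031)/2 ≈ 8.7016 or 2.2984.
  Sorted: λ_1 = 8.7016,  λ_2 = 3,  λ_3 = 2.2984  (check: sum = 14 = tr ✓).

Step 4 — unit eigenvector for λ_1 ≈ 8.7016: v spans the null space of (Sigma - λ_1 I), whose rows are
  r_1 = (-3.7016, 2, -2),  r_2 = (2, -4.7016, -2),  r_3 = (-2, -2, -3.7016).
  v is orthogonal to every row, so take v ∝ r_1 × r_2 = ((2)·(-2) - (-2)·(-4.7016), (-2)·(2) - (-3.7016)·(-2), (-3.7016)·(-4.7016) - (2)·(2)) ≈ (-13.4031, -11.4031, 13.4031).
  Rescale (multiply by -1 so the first nonzero entry is positive): u = (13.4031, 11.4031, -13.4031).
  ||u|| = √((13.4031)² + (11.4031)² + (-13.4031)²) = √(489.3187) ≈ 22.1205,  v_1 = u/||u|| ≈ (0.6059, 0.5155, -0.6059) (||v_1|| = 1).

λ_1 = 8.7016,  λ_2 = 3,  λ_3 = 2.2984;  v_1 ≈ (0.6059, 0.5155, -0.6059)


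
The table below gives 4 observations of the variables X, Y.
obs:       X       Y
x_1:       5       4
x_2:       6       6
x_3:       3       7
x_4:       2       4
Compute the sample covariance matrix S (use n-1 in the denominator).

Step 1 — column means:
  mean(X) = (5 + 6 + 3 + 2) / 4 = 16/4 = 4
  mean(Y) = (4 + 6 + 7 + 4) / 4 = 21/4 = 5.25

Step 2 — sample covariance S[i,j] = (1/(n-1)) · Σ_k (x_{k,i} - mean_i) · (x_{k,j} - mean_j), with n-1 = 3.
  S[X,X] = ((1)·(1) + (2)·(2) + (-1)·(-1) + (-2)·(-2)) / 3 = 10/3 = 3.3333
  S[X,Y] = ((1)·(-1.25) + (2)·(0.75) + (-1)·(1.75) + (-2)·(-1.25)) / 3 = 1/3 = 0.3333
  S[Y,Y] = ((-1.25)·(-1.25) + (0.75)·(0.75) + (1.75)·(1.75) + (-1.25)·(-1.25)) / 3 = 6.75/3 = 2.25

S is symmetric (S[j,i] = S[i,j]). Assembling:

S = [[3.3333, 0.3333],
 [0.3333, 2.25]]


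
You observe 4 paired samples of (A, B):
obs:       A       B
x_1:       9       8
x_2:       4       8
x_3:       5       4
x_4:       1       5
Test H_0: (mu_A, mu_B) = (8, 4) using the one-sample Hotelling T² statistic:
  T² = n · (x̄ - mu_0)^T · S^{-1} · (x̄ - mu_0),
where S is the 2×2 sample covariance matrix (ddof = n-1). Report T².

Step 1 — sample mean vector:
  mean(A) = (9 + 4 + 5 + 1) / 4 = 19/4 = 4.75
  mean(B) = (8 + 8 + 4 + 5) / 4 = 25/4 = 6.25
  x̄ = (4.75, 6.25),  deviation x̄ - mu_0 = (4.75, 6.25) - (8, 4) = (-3.25, 2.25).

Step 2 — sample covariance matrix, S[i,j] = (1/(n-1)) · Σ_k (x_{k,i} - mean_i) · (x_{k,j} - mean_j), divisor n-1 = 3:
  S[A,A] = ((4.25)·(4.25) + (-0.75)·(-0.75) + (0.25)·(0.25) + (-3.75)·(-3.75)) / 3 = 32.75/3 = 10.9167
  S[A,B] = ((4.25)·(1.75) + (-0.75)·(1.75) + (0.25)·(-2.25) + (-3.75)·(-1.25)) / 3 = 10.25/3 = 3.4167
  S[B,B] = ((1.75)·(1.75) + (1.75)·(1.75) + (-2.25)·(-2.25) + (-1.25)·(-1.25)) / 3 = 12.75/3 = 4.25
  S = [[10.9167, 3.4167],
 [3.4167, 4.25]].

Step 3 — invert S. det(S) = 10.9167·4.25 - (3.4167)² = 34.7222.
  S^{-1} = (1/det) · [[d, -b], [-b, a]] = [[0.1224, -0.0984],
 [-0.0984, 0.3144]].

Step 4 — quadratic form (x̄ - mu_0)^T · S^{-1} · (x̄ - mu_0):
  S^{-1} · (x̄ - mu_0) = (-0.6192, 1.0272),
  (x̄ - mu_0)^T · [...] = (-3.25)·(-0.6192) + (2.25)·(1.0272) = 4.3236.

Step 5 — scale by n: T² = 4 · 4.3236 = 17.2944.

T² ≈ 17.2944


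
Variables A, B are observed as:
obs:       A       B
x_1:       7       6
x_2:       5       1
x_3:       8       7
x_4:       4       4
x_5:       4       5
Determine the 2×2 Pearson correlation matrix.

Step 1 — column means:
  mean(A) = (7 + 5 + 8 + 4 + 4) / 5 = 28/5 = 5.6
  mean(B) = (6 + 1 + 7 + 4 + 5) / 5 = 23/5 = 4.6

Step 2 — sample variances and covariances s[i,j] = (1/(n-1)) · Σ_k (x_{k,i} - mean_i) · (x_{k,j} - mean_j), with n-1 = 4:
  s[A,A] = ((1.4)·(1.4) + (-0.6)·(-0.6) + (2.4)·(2.4) + (-1.6)·(-1.6) + (-1.6)·(-1.6)) / 4 = 13.2/4 = 3.3
  s[A,B] = ((1.4)·(1.4) + (-0.6)·(-3.6) + (2.4)·(2.4) + (-1.6)·(-0.6) + (-1.6)·(0.4)) / 4 = 10.2/4 = 2.55
  s[B,B] = ((1.4)·(1.4) + (-3.6)·(-3.6) + (2.4)·(2.4) + (-0.6)·(-0.6) + (0.4)·(0.4)) / 4 = 21.2/4 = 5.3
  Sample standard deviations s_i = √(s[i,i]):
  s(A) = √(3.3) = 1.8166
  s(B) = √(5.3) = 2.3022

Step 3 — r_{ij} = s_{ij} / (s_i · s_j):
  r[A,A] = 1 (diagonal).
  r[A,B] = 2.55 / (1.8166 · 2.3022) = 2.55 / 4.1821 = 0.6097
  r[B,B] = 1 (diagonal).

R is symmetric with unit diagonal. Assembling:

R = [[1, 0.6097],
 [0.6097, 1]]


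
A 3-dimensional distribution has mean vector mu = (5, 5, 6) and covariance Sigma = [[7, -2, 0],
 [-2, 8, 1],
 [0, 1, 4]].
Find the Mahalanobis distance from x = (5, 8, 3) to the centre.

Step 1 — centre the observation: (x - mu) = (0, 3, -3).

Step 2 — invert Sigma (cofactor / det for 3×3, or solve directly):
  Sigma^{-1} = [[0.1542, 0.0398, -0.01],
 [0.0398, 0.1393, -0.0348],
 [-0.01, -0.0348, 0.2587]].

Step 3 — form the quadratic (x - mu)^T · Sigma^{-1} · (x - mu):
  Sigma^{-1} · (x - mu) = (0.1493, 0.5224, -0.8806).
  (x - mu)^T · [Sigma^{-1} · (x - mu)] = (0)·(0.1493) + (3)·(0.5224) + (-3)·(-0.8806) = 4.209.

Step 4 — take square root: d = √(4.209) ≈ 2.0516.

d(x, mu) = √(4.209) ≈ 2.0516


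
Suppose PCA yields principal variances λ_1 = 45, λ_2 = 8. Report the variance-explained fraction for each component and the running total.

Step 1 — total variance = trace(Sigma) = Σ λ_i = 45 + 8 = 53.

Step 2 — fraction explained by component i = λ_i / Σ λ:
  PC1: 45/53 = 0.8491
  PC2: 8/53 = 0.1509

Step 3 — cumulative fraction after k components = (λ_1 + ... + λ_k) / Σ λ:
  k = 1: 45/53 = 0.8491
  k = 2: (45 + 8)/53 = 53/53 = 1

Summary (fraction, with percent):

explained: PC1 0.8491 (84.91%), PC2 0.1509 (15.09%);  cumulative: 0.8491, 1


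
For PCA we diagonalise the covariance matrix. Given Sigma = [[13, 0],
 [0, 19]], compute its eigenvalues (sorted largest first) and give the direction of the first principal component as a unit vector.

Step 1 — characteristic polynomial of 2×2 Sigma:
  det(Sigma - λI) = λ² - trace · λ + det = 0.
  trace = 13 + 19 = 32, det = 13·19 - (0)² = 247.
Step 2 — discriminant:
  Δ = trace² - 4·det = 1024 - 988 = 36.
Step 3 — eigenvalues:
  λ = (trace ± √Δ)/2 = (32 ± 6)/2,
  λ_1 = 19,  λ_2 = 13.

Step 4 — unit eigenvector for λ_1: Sigma is diagonal, so its eigenvectors are the coordinate axes. λ_1 = 19 is the diagonal entry on the second coordinate axis, hence
  v_1 = (0, 1) (||v_1|| = 1).

λ_1 = 19,  λ_2 = 13;  v_1 ≈ (0, 1)


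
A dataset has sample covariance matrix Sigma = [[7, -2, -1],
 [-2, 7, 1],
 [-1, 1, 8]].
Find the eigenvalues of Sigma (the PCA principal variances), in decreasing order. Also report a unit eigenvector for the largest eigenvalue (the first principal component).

Step 1 — characteristic polynomial p(λ) = det(λI - Sigma) = λ³ - tr·λ² + c_1·λ - det, where tr = trace, c_1 = sum of the principal 2×2 minors, det = det(Sigma):
  tr = 7 + 7 + 8 = 22,
  c_1 = (7·7 - (-2)²) + (7·8 - (-1)²) + (7·8 - (1)²) = 45 + 55 + 55 = 155,
  det = 7·(7·8 - (1)²) - (-2)·((-2)·8 - (1)·(-1)) + (-1)·((-2)·(1) - 7·(-1)) = 7·(55) - (-2)·(-15) + (-1)·(5) = 350.
  So p(λ) = λ³ - 22λ² + 155λ - 350.
Step 2 — look for an integer root (rational root theorem: any rational root is an integer divisor of 350). Testing λ = 5:
  p(5) = 125 - 550 + 775 - 350 = 0  ✓
  Dividing out (λ - 5): p(λ) = (λ - 5)(λ² - 17λ + 70).
Step 3 — remaining eigenvalues from the quadratic λ² - 17λ + 70 = 0:
  Δ = 17² - 4·70 = 289 - 280 = 9,  λ = (17 ± √9)/2 = (17 ± 3)/2 = 10 or 7.
  Sorted: λ_1 = 10,  λ_2 = 7,  λ_3 = 5  (check: sum = 22 = tr ✓).

Step 4 — unit eigenvector for λ_1 = 10: v spans the null space of (Sigma - λ_1 I), whose rows are
  r_1 = (-3, -2, -1),  r_2 = (-2, -3, 1),  r_3 = (-1, 1, -2).
  v is orthogonal to every row, so take v ∝ r_1 × r_2 = ((-2)·(1) - (-1)·(-3), (-1)·(-2) - (-3)·(1), (-3)·(-3) - (-2)·(-2)) = (-5, 5, 5).
  Rescale (divide by 5; multiply by -1 so the first nonzero entry is positive): u = (1, -1, -1).
  ||u|| = √((1)² + (-1)² + (-1)²) = √(3) ≈ 1.7321,  v_1 = u/||u|| ≈ (0.5774, -0.5774, -0.5774) (||v_1|| = 1).

λ_1 = 10,  λ_2 = 7,  λ_3 = 5;  v_1 ≈ (0.5774, -0.5774, -0.5774)


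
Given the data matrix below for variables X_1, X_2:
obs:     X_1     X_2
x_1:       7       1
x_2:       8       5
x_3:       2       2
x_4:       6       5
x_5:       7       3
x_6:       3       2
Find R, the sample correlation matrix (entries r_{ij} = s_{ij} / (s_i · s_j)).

Step 1 — column means:
  mean(X_1) = (7 + 8 + 2 + 6 + 7 + 3) / 6 = 33/6 = 5.5
  mean(X_2) = (1 + 5 + 2 + 5 + 3 + 2) / 6 = 18/6 = 3

Step 2 — sample variances and covariances s[i,j] = (1/(n-1)) · Σ_k (x_{k,i} - mean_i) · (x_{k,j} - mean_j), with n-1 = 5:
  s[X_1,X_1] = ((1.5)·(1.5) + (2.5)·(2.5) + (-3.5)·(-3.5) + (0.5)·(0.5) + (1.5)·(1.5) + (-2.5)·(-2.5)) / 5 = 29.5/5 = 5.9
  s[X_1,X_2] = ((1.5)·(-2) + (2.5)·(2) + (-3.5)·(-1) + (0.5)·(2) + (1.5)·(0) + (-2.5)·(-1)) / 5 = 9/5 = 1.8
  s[X_2,X_2] = ((-2)·(-2) + (2)·(2) + (-1)·(-1) + (2)·(2) + (0)·(0) + (-1)·(-1)) / 5 = 14/5 = 2.8
  Sample standard deviations s_i = √(s[i,i]):
  s(X_1) = √(5.9) = 2.429
  s(X_2) = √(2.8) = 1.6733

Step 3 — r_{ij} = s_{ij} / (s_i · s_j):
  r[X_1,X_1] = 1 (diagonal).
  r[X_1,X_2] = 1.8 / (2.429 · 1.6733) = 1.8 / 4.0645 = 0.4429
  r[X_2,X_2] = 1 (diagonal).

R is symmetric with unit diagonal. Assembling:

R = [[1, 0.4429],
 [0.4429, 1]]


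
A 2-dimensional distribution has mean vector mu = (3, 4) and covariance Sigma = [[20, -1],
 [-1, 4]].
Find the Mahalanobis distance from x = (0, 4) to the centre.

Step 1 — centre the observation: (x - mu) = (-3, 0).

Step 2 — invert Sigma. det(Sigma) = 20·4 - (-1)² = 79.
  Sigma^{-1} = (1/det) · [[d, -b], [-b, a]] = [[0.0506, 0.0127],
 [0.0127, 0.2532]].

Step 3 — form the quadratic (x - mu)^T · Sigma^{-1} · (x - mu):
  Sigma^{-1} · (x - mu) = (-0.1519, -0.038).
  (x - mu)^T · [Sigma^{-1} · (x - mu)] = (-3)·(-0.1519) + (0)·(-0.038) = 0.4557.

Step 4 — take square root: d = √(0.4557) ≈ 0.6751.

d(x, mu) = √(0.4557) ≈ 0.6751


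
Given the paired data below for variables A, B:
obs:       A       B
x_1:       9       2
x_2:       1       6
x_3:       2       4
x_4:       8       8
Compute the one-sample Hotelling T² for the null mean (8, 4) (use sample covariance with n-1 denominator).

Step 1 — sample mean vector:
  mean(A) = (9 + 1 + 2 + 8) / 4 = 20/4 = 5
  mean(B) = (2 + 6 + 4 + 8) / 4 = 20/4 = 5
  x̄ = (5, 5),  deviation x̄ - mu_0 = (5, 5) - (8, 4) = (-3, 1).

Step 2 — sample covariance matrix, S[i,j] = (1/(n-1)) · Σ_k (x_{k,i} - mean_i) · (x_{k,j} - mean_j), divisor n-1 = 3:
  S[A,A] = ((4)·(4) + (-4)·(-4) + (-3)·(-3) + (3)·(3)) / 3 = 50/3 = 16.6667
  S[A,B] = ((4)·(-3) + (-4)·(1) + (-3)·(-1) + (3)·(3)) / 3 = -4/3 = -1.3333
  S[B,B] = ((-3)·(-3) + (1)·(1) + (-1)·(-1) + (3)·(3)) / 3 = 20/3 = 6.6667
  S = [[16.6667, -1.3333],
 [-1.3333, 6.6667]].

Step 3 — invert S. det(S) = 16.6667·6.6667 - (-1.3333)² = 109.3333.
  S^{-1} = (1/det) · [[d, -b], [-b, a]] = [[0.061, 0.0122],
 [0.0122, 0.1524]].

Step 4 — quadratic form (x̄ - mu_0)^T · S^{-1} · (x̄ - mu_0):
  S^{-1} · (x̄ - mu_0) = (-0.1707, 0.1159),
  (x̄ - mu_0)^T · [...] = (-3)·(-0.1707) + (1)·(0.1159) = 0.628.

Step 5 — scale by n: T² = 4 · 0.628 = 2.5122.

T² ≈ 2.5122


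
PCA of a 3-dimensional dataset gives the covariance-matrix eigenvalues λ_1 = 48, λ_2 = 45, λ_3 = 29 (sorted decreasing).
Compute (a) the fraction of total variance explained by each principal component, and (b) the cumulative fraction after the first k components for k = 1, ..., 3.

Step 1 — total variance = trace(Sigma) = Σ λ_i = 48 + 45 + 29 = 122.

Step 2 — fraction explained by component i = λ_i / Σ λ:
  PC1: 48/122 = 0.3934
  PC2: 45/122 = 0.3689
  PC3: 29/122 = 0.2377

Step 3 — cumulative fraction after k components = (λ_1 + ... + λ_k) / Σ λ:
  k = 1: 48/122 = 0.3934
  k = 2: (48 + 45)/122 = 93/122 = 0.7623
  k = 3: (48 + 45 + 29)/122 = 122/122 = 1

Summary (fraction, with percent):

explained: PC1 0.3934 (39.34%), PC2 0.3689 (36.89%), PC3 0.2377 (23.77%);  cumulative: 0.3934, 0.7623, 1


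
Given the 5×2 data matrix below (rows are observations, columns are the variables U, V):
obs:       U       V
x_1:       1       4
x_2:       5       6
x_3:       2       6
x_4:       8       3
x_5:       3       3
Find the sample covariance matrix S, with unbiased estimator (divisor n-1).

Step 1 — column means:
  mean(U) = (1 + 5 + 2 + 8 + 3) / 5 = 19/5 = 3.8
  mean(V) = (4 + 6 + 6 + 3 + 3) / 5 = 22/5 = 4.4

Step 2 — sample covariance S[i,j] = (1/(n-1)) · Σ_k (x_{k,i} - mean_i) · (x_{k,j} - mean_j), with n-1 = 4.
  S[U,U] = ((-2.8)·(-2.8) + (1.2)·(1.2) + (-1.8)·(-1.8) + (4.2)·(4.2) + (-0.8)·(-0.8)) / 4 = 30.8/4 = 7.7
  S[U,V] = ((-2.8)·(-0.4) + (1.2)·(1.6) + (-1.8)·(1.6) + (4.2)·(-1.4) + (-0.8)·(-1.4)) / 4 = -4.6/4 = -1.15
  S[V,V] = ((-0.4)·(-0.4) + (1.6)·(1.6) + (1.6)·(1.6) + (-1.4)·(-1.4) + (-1.4)·(-1.4)) / 4 = 9.2/4 = 2.3

S is symmetric (S[j,i] = S[i,j]). Assembling:

S = [[7.7, -1.15],
 [-1.15, 2.3]]


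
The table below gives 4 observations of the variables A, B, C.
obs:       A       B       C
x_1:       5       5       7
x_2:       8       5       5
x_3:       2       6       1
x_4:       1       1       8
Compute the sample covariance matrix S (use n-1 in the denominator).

Step 1 — column means:
  mean(A) = (5 + 8 + 2 + 1) / 4 = 16/4 = 4
  mean(B) = (5 + 5 + 6 + 1) / 4 = 17/4 = 4.25
  mean(C) = (7 + 5 + 1 + 8) / 4 = 21/4 = 5.25

Step 2 — sample covariance S[i,j] = (1/(n-1)) · Σ_k (x_{k,i} - mean_i) · (x_{k,j} - mean_j), with n-1 = 3.
  S[A,A] = ((1)·(1) + (4)·(4) + (-2)·(-2) + (-3)·(-3)) / 3 = 30/3 = 10
  S[A,B] = ((1)·(0.75) + (4)·(0.75) + (-2)·(1.75) + (-3)·(-3.25)) / 3 = 10/3 = 3.3333
  S[A,C] = ((1)·(1.75) + (4)·(-0.25) + (-2)·(-4.25) + (-3)·(2.75)) / 3 = 1/3 = 0.3333
  S[B,B] = ((0.75)·(0.75) + (0.75)·(0.75) + (1.75)·(1.75) + (-3.25)·(-3.25)) / 3 = 14.75/3 = 4.9167
  S[B,C] = ((0.75)·(1.75) + (0.75)·(-0.25) + (1.75)·(-4.25) + (-3.25)·(2.75)) / 3 = -15.25/3 = -5.0833
  S[C,C] = ((1.75)·(1.75) + (-0.25)·(-0.25) + (-4.25)·(-4.25) + (2.75)·(2.75)) / 3 = 28.75/3 = 9.5833

S is symmetric (S[j,i] = S[i,j]). Assembling:

S = [[10, 3.3333, 0.3333],
 [3.3333, 4.9167, -5.0833],
 [0.3333, -5.0833, 9.5833]]


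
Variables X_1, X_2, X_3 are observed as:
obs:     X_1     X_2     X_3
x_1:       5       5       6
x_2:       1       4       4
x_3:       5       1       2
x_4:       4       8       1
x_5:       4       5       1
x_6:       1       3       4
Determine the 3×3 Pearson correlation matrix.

Step 1 — column means:
  mean(X_1) = (5 + 1 + 5 + 4 + 4 + 1) / 6 = 20/6 = 3.3333
  mean(X_2) = (5 + 4 + 1 + 8 + 5 + 3) / 6 = 26/6 = 4.3333
  mean(X_3) = (6 + 4 + 2 + 1 + 1 + 4) / 6 = 18/6 = 3

Step 2 — sample variances and covariances s[i,j] = (1/(n-1)) · Σ_k (x_{k,i} - mean_i) · (x_{k,j} - mean_j), with n-1 = 5:
  s[X_1,X_1] = ((1.6667)·(1.6667) + (-2.3333)·(-2.3333) + (1.6667)·(1.6667) + (0.6667)·(0.6667) + (0.6667)·(0.6667) + (-2.3333)·(-2.3333)) / 5 = 17.3333/5 = 3.4667
  s[X_1,X_2] = ((1.6667)·(0.6667) + (-2.3333)·(-0.3333) + (1.6667)·(-3.3333) + (0.6667)·(3.6667) + (0.6667)·(0.6667) + (-2.3333)·(-1.3333)) / 5 = 2.3333/5 = 0.4667
  s[X_1,X_3] = ((1.6667)·(3) + (-2.3333)·(1) + (1.6667)·(-1) + (0.6667)·(-2) + (0.6667)·(-2) + (-2.3333)·(1)) / 5 = -4/5 = -0.8
  s[X_2,X_2] = ((0.6667)·(0.6667) + (-0.3333)·(-0.3333) + (-3.3333)·(-3.3333) + (3.6667)·(3.6667) + (0.6667)·(0.6667) + (-1.3333)·(-1.3333)) / 5 = 27.3333/5 = 5.4667
  s[X_2,X_3] = ((0.6667)·(3) + (-0.3333)·(1) + (-3.3333)·(-1) + (3.6667)·(-2) + (0.6667)·(-2) + (-1.3333)·(1)) / 5 = -5/5 = -1
  s[X_3,X_3] = ((3)·(3) + (1)·(1) + (-1)·(-1) + (-2)·(-2) + (-2)·(-2) + (1)·(1)) / 5 = 20/5 = 4
  Sample standard deviations s_i = √(s[i,i]):
  s(X_1) = √(3.4667) = 1.8619
  s(X_2) = √(5.4667) = 2.3381
  s(X_3) = √(4) = 2

Step 3 — r_{ij} = s_{ij} / (s_i · s_j):
  r[X_1,X_1] = 1 (diagonal).
  r[X_1,X_2] = 0.4667 / (1.8619 · 2.3381) = 0.4667 / 4.3533 = 0.1072
  r[X_1,X_3] = -0.8 / (1.8619 · 2) = -0.8 / 3.7238 = -0.2148
  r[X_2,X_2] = 1 (diagonal).
  r[X_2,X_3] = -1 / (2.3381 · 2) = -1 / 4.6762 = -0.2138
  r[X_3,X_3] = 1 (diagonal).

R is symmetric with unit diagonal. Assembling:

R = [[1, 0.1072, -0.2148],
 [0.1072, 1, -0.2138],
 [-0.2148, -0.2138, 1]]


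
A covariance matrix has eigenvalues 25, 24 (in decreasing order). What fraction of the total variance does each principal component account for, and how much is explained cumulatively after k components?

Step 1 — total variance = trace(Sigma) = Σ λ_i = 25 + 24 = 49.

Step 2 — fraction explained by component i = λ_i / Σ λ:
  PC1: 25/49 = 0.5102
  PC2: 24/49 = 0.4898

Step 3 — cumulative fraction after k components = (λ_1 + ... + λ_k) / Σ λ:
  k = 1: 25/49 = 0.5102
  k = 2: (25 + 24)/49 = 49/49 = 1

Summary (fraction, with percent):

explained: PC1 0.5102 (51.02%), PC2 0.4898 (48.98%);  cumulative: 0.5102, 1


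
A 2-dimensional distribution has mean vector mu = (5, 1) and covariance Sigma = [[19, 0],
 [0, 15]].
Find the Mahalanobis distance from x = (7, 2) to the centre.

Step 1 — centre the observation: (x - mu) = (2, 1).

Step 2 — invert Sigma. det(Sigma) = 19·15 - (0)² = 285.
  Sigma^{-1} = (1/det) · [[d, -b], [-b, a]] = [[0.0526, 0],
 [0, 0.0667]].

Step 3 — form the quadratic (x - mu)^T · Sigma^{-1} · (x - mu):
  Sigma^{-1} · (x - mu) = (0.1053, 0.0667).
  (x - mu)^T · [Sigma^{-1} · (x - mu)] = (2)·(0.1053) + (1)·(0.0667) = 0.2772.

Step 4 — take square root: d = √(0.2772) ≈ 0.5265.

d(x, mu) = √(0.2772) ≈ 0.5265


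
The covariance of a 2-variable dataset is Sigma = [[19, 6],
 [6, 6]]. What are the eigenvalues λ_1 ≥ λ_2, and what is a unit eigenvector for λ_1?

Step 1 — characteristic polynomial of 2×2 Sigma:
  det(Sigma - λI) = λ² - trace · λ + det = 0.
  trace = 19 + 6 = 25, det = 19·6 - (6)² = 78.
Step 2 — discriminant:
  Δ = trace² - 4·det = 625 - 312 = 313.
Step 3 — eigenvalues:
  λ = (trace ± √Δ)/2 = (25 ± 17.6918)/2,
  λ_1 = 21.3459,  λ_2 = 3.6541.

Step 4 — unit eigenvector for λ_1: solve (Sigma - λ_1 I)v = 0. First row:
  (19 - 21.3459)·v_x + (6)·v_y = 0, i.e. (-2.3459)·v_x + (6)·v_y = 0,
  so v ∝ (b, λ_1 - a) = (6, 2.3459) = u.
  ||u|| = √((6)² + (2.3459)²) = √(41.5033) ≈ 6.4423,
  v_1 = u/||u|| ≈ (0.9313, 0.3641) (||v_1|| = 1).

λ_1 = 21.3459,  λ_2 = 3.6541;  v_1 ≈ (0.9313, 0.3641)


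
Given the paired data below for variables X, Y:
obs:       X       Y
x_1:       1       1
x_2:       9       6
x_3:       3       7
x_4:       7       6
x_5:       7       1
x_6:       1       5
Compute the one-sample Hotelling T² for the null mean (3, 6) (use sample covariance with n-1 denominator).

Step 1 — sample mean vector:
  mean(X) = (1 + 9 + 3 + 7 + 7 + 1) / 6 = 28/6 = 4.6667
  mean(Y) = (1 + 6 + 7 + 6 + 1 + 5) / 6 = 26/6 = 4.3333
  x̄ = (4.6667, 4.3333),  deviation x̄ - mu_0 = (4.6667, 4.3333) - (3, 6) = (1.6667, -1.6667).

Step 2 — sample covariance matrix, S[i,j] = (1/(n-1)) · Σ_k (x_{k,i} - mean_i) · (x_{k,j} - mean_j), divisor n-1 = 5:
  S[X,X] = ((-3.6667)·(-3.6667) + (4.3333)·(4.3333) + (-1.6667)·(-1.6667) + (2.3333)·(2.3333) + (2.3333)·(2.3333) + (-3.6667)·(-3.6667)) / 5 = 59.3333/5 = 11.8667
  S[X,Y] = ((-3.6667)·(-3.3333) + (4.3333)·(1.6667) + (-1.6667)·(2.6667) + (2.3333)·(1.6667) + (2.3333)·(-3.3333) + (-3.6667)·(0.6667)) / 5 = 8.6667/5 = 1.7333
  S[Y,Y] = ((-3.3333)·(-3.3333) + (1.6667)·(1.6667) + (2.6667)·(2.6667) + (1.6667)·(1.6667) + (-3.3333)·(-3.3333) + (0.6667)·(0.6667)) / 5 = 35.3333/5 = 7.0667
  S = [[11.8667, 1.7333],
 [1.7333, 7.0667]].

Step 3 — invert S. det(S) = 11.8667·7.0667 - (1.7333)² = 80.8533.
  S^{-1} = (1/det) · [[d, -b], [-b, a]] = [[0.0874, -0.0214],
 [-0.0214, 0.1468]].

Step 4 — quadratic form (x̄ - mu_0)^T · S^{-1} · (x̄ - mu_0):
  S^{-1} · (x̄ - mu_0) = (0.1814, -0.2803),
  (x̄ - mu_0)^T · [...] = (1.6667)·(0.1814) + (-1.6667)·(-0.2803) = 0.7696.

Step 5 — scale by n: T² = 6 · 0.7696 = 4.6174.

T² ≈ 4.6174
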